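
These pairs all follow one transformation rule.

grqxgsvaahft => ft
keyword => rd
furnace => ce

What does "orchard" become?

rd

In each case the input is transformed by: keep only the last 2 characters.
"orchard" → "rd".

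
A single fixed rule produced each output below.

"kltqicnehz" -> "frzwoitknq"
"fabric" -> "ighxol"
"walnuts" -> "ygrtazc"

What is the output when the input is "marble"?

kgxhrs

Each output is the input with this applied: shift every letter 6 places forward in the alphabet (wrapping around), then swap the first and last characters.
Starting from "marble": after the first operation, "sgxhrk"; after the second, "kgxhrs".
(Check on "walnuts": → "cgrtazy" → "ygrtazc" ✓)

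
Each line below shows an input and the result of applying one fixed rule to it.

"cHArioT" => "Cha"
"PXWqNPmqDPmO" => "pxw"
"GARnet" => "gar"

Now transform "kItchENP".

In each case the input is transformed by: flip the case of every letter, then keep only the first 3 characters.
"kItchENP" → "KiTCHenp" → "KiT".

KiT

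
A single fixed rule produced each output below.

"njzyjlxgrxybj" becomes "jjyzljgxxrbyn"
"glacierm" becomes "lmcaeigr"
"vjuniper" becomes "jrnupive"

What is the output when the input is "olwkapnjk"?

lkkwpajno

Each output is the input with this applied: swap the first and last characters, then swap each adjacent pair of characters (1↔2, 3↔4, ...).
Starting from "olwkapnjk": after the first operation, "klwkapnjo"; after the second, "lkkwpajno".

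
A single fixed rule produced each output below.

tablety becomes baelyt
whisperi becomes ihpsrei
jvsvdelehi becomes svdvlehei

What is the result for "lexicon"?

xecino

What's happening: delete the first character, then swap each adjacent pair of characters (1↔2, 3↔4, ...).
"lexicon" → "exicon" → "xecino".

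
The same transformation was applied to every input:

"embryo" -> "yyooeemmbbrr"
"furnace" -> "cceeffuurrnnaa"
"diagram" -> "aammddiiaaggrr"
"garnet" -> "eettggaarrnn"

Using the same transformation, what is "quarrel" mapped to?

eellqquuaarrrr

In each case the input is transformed by: move the last 2 characters to the front (rotate right by 2), then double every character.
Starting from "quarrel": after the first operation, "elquarr"; after the second, "eellqquuaarrrr".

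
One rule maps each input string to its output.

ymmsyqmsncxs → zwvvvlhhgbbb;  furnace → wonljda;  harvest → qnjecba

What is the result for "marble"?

The pattern: shift every letter 9 places forward in the alphabet (wrapping around), then sort the characters into reverse alphabetical order.
Working it through for "marble": intermediate "vjakun", final "vunkja".

vunkja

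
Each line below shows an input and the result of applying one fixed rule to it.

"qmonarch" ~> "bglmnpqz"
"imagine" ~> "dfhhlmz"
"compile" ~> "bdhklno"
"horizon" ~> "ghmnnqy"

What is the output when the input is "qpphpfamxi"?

eghlooopwz

The pattern: shift every letter 1 place backward in the alphabet (wrapping around), then sort the characters into alphabetical order.
For "qpphpfamxi", step one produces "poogoezlwh"; step two turns that into "eghlooopwz".
(Check on "imagine": → "hlzfhmd" → "dfhhlmz" ✓)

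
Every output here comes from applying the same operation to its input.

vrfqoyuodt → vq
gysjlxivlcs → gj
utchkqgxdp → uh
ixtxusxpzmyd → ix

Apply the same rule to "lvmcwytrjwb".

The pattern: keep one character in every 3, starting at position 1 (positions 1st, 4th, 7th, ...), then keep only the first 2 characters.
Starting from "lvmcwytrjwb": after the first operation, "lctw"; after the second, "lc".

lc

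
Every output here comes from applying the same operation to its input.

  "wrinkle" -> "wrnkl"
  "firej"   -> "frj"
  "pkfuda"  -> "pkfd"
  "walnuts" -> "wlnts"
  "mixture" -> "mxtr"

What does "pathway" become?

What's happening: remove every vowel.
On "pathway" that produces "pthwy".

pthwy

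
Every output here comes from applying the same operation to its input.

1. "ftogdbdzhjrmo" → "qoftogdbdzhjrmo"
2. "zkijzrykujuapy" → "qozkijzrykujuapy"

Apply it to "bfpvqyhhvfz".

The rule is to prepend "qo".
Applying that to "bfpvqyhhvfz" gives "qobfpvqyhhvfz".

qobfpvqyhhvfz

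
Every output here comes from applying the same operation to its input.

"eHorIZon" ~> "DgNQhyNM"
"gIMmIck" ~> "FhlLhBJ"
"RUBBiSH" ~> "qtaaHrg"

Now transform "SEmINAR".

rdLhmzq

The pattern: flip the case of every letter, then shift every letter 1 place backward in the alphabet (wrapping around).
Applying both steps to "SEmINAR": "seMinar", then "rdLhmzq".
(Check on "gIMmIck": → "GimMiCK" → "FhlLhBJ" ✓)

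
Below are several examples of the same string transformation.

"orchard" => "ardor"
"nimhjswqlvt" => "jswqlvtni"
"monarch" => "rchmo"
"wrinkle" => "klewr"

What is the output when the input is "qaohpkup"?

Looking at the pairs, the operation is to move the first 2 characters to the end (rotate left by 2), then delete the first 2 characters.
Applying both steps to "qaohpkup": "ohpkupqa", then "pkupqa".

pkupqa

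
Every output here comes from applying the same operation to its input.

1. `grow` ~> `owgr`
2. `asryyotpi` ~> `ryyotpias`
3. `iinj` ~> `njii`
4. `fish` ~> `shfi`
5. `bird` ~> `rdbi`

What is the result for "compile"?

The transformation: move the first 2 characters to the end (rotate left by 2).
On "compile" that produces "mpileco".

mpileco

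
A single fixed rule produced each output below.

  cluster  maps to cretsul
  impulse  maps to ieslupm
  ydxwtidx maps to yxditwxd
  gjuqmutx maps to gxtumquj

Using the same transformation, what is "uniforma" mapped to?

Each output is the input with this applied: move the first character to the end, then reverse the string.
For "uniforma" the result is "uamrofin".
(Check on "impulse": → "mpulsei" → "ieslupm" ✓)

uamrofin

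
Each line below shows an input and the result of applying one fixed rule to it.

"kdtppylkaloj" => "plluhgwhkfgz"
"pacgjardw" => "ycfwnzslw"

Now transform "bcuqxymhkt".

qmtuidgpxy

Each output is the input with this applied: move the first 2 characters to the end (rotate left by 2), then shift every letter 4 places backward in the alphabet (wrapping around).
Working it through for "bcuqxymhkt": intermediate "uqxymhktbc", final "qmtuidgpxy".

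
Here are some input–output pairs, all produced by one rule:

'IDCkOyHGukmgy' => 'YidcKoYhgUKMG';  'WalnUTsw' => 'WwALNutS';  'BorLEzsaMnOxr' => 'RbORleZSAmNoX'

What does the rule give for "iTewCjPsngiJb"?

Each output is the input with this applied: move the last character to the front, then flip the case of every letter.
For "iTewCjPsngiJb", step one produces "biTewCjPsngiJ"; step two turns that into "BItEWcJpSNGIj".

BItEWcJpSNGIj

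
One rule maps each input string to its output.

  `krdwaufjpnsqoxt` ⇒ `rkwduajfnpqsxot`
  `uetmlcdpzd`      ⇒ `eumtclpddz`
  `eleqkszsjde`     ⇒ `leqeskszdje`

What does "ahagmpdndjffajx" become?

What's happening: swap each adjacent pair of characters (1↔2, 3↔4, ...).
"ahagmpdndjffajx" → "hagapmndjdffjax".

hagapmndjdffjax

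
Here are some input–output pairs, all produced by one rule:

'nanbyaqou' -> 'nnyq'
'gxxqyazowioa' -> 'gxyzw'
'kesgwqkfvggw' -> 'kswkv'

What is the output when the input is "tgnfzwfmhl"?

tnzf

Each output is the input with this applied: delete the last 2 characters, then keep every other character starting from the first (positions 1st, 3rd, 5th, ...).
Applying both steps to "tgnfzwfmhl": "tgnfzwfm", then "tnzf".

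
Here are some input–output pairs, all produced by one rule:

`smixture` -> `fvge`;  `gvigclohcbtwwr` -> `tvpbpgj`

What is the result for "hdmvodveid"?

uzbiv

The rule is to keep every other character starting from the first (positions 1st, 3rd, 5th, ...), then shift every letter 13 places forward in the alphabet (wrapping around) — i.e. ROT13.
Working it through for "hdmvodveid": intermediate "hmovi", final "uzbiv".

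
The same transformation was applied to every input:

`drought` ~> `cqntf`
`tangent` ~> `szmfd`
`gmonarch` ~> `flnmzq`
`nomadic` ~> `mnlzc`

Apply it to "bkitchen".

ajhsbg

The rule is to delete the last 2 characters, then shift every letter 1 place backward in the alphabet (wrapping around).
Applying both steps to "bkitchen": "bkitch", then "ajhsbg".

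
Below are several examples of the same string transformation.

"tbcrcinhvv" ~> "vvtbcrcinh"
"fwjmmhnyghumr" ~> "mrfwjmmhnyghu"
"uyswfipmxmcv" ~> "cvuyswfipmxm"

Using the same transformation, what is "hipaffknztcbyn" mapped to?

The transformation: move the last 2 characters to the front (rotate right by 2).
On "hipaffknztcbyn" that produces "ynhipaffknztcb".

ynhipaffknztcb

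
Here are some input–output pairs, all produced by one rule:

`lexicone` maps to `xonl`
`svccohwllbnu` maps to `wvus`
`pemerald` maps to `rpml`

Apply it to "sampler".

What's happening: sort the characters into reverse alphabetical order, then keep only the first 4 characters.
"sampler" → "srpm".
(Check on "svccohwllbnu": → "wvusonllhccb" → "wvus" ✓)

srpm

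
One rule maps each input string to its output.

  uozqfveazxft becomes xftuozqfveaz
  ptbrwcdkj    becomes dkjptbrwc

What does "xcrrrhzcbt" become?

cbtxcrrrhz

The pattern: move the last 3 characters to the front (rotate right by 3).
"xcrrrhzcbt" → "cbtxcrrrhz".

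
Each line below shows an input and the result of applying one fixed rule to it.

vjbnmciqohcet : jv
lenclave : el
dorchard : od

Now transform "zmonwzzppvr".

mz

Each output is the input with this applied: swap each adjacent pair of characters (1↔2, 3↔4, ...), then keep only the first 2 characters.
On "zmonwzzppvr": the first step gives "mznozwpzvpr", and the second then gives "mz".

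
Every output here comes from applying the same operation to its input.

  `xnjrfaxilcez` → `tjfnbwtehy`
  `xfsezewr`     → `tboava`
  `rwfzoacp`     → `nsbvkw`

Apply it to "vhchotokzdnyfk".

rdydkpkgvzju

In each case the input is transformed by: shift every letter 4 places backward in the alphabet (wrapping around), then delete the last 2 characters.
"vhchotokzdnyfk" → "rdydkpkgvzjubg" → "rdydkpkgvzju".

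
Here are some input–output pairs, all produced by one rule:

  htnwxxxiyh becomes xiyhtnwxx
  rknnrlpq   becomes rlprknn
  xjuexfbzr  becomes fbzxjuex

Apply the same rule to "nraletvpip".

vpinralet

The rule is to delete the last character, then move the last 3 characters to the front (rotate right by 3).
For "nraletvpip", step one produces "nraletvpi"; step two turns that into "vpinralet".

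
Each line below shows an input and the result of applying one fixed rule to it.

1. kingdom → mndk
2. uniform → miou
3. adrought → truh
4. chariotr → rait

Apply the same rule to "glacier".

The rule is to swap the first and last characters, then keep every other character starting from the first (positions 1st, 3rd, 5th, ...).
Working it through for "glacier": intermediate "rlacieg", final "raig".

raig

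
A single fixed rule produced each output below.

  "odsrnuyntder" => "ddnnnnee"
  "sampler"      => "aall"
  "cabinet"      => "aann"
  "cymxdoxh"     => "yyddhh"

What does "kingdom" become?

iidd

In each case the input is transformed by: keep one character in every 3, starting at position 2 (positions 2nd, 5th, 8th, ...), then double every character.
For "kingdom", step one produces "id"; step two turns that into "iidd".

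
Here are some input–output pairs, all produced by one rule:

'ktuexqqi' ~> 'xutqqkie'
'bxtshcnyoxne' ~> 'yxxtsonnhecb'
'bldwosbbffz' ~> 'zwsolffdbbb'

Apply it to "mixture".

xutrmie

The pattern: sort the characters into reverse alphabetical order.
Doing the same to "mixture": "xutrmie".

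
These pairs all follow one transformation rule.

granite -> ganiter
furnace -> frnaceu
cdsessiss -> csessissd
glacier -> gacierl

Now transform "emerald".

eeraldm

What's happening: move the first character to the end, then swap the first and last characters.
So "emerald" becomes "eeraldm".
(Check on "furnace": → "urnacef" → "frnaceu" ✓)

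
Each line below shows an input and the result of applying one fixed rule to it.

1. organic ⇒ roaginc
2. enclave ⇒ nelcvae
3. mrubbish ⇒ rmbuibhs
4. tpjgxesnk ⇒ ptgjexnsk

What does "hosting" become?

ohtsnig

The pattern: swap each adjacent pair of characters (1↔2, 3↔4, ...).
Applying that to "hosting" gives "ohtsnig".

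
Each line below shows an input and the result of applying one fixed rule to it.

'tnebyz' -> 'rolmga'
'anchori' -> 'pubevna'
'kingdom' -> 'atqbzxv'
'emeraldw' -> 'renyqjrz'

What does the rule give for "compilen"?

The pattern: move the first 2 characters to the end (rotate left by 2), then shift every letter 13 places forward in the alphabet (wrapping around) — i.e. ROT13.
"compilen" → "mpilenco" → "zcvyrapb".

zcvyrapb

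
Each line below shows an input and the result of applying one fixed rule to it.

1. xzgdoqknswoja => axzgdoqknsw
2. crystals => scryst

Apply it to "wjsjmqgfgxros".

Rule — move the last character to the front, then delete the last 2 characters.
For "wjsjmqgfgxros", step one produces "swjsjmqgfgxro"; step two turns that into "swjsjmqgfgx".

swjsjmqgfgx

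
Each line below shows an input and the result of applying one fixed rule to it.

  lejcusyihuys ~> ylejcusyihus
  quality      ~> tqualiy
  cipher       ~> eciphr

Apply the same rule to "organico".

corganio

The rule is to move the last character to the front, then swap the first and last characters.
On "organico": the first step gives "oorganic", and the second then gives "corganio".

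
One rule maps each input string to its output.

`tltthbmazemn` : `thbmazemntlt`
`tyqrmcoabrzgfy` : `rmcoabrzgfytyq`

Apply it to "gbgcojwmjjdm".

Rule — move the first 3 characters to the end (rotate left by 3).
"gbgcojwmjjdm" → "cojwmjjdmgbg".

cojwmjjdmgbg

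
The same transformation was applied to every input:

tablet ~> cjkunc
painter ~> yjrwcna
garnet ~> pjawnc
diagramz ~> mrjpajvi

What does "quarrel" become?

zdjaanu

The transformation: shift every letter 9 places forward in the alphabet (wrapping around).
On "quarrel" that produces "zdjaanu".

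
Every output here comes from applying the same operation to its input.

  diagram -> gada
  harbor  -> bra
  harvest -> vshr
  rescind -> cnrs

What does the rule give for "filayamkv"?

Looking at the pairs, the operation is to move the first 3 characters to the end (rotate left by 3), then keep every other character starting from the first (positions 1st, 3rd, 5th, ...).
Starting from "filayamkv": after the first operation, "ayamkvfil"; after the second, "aakfl".
(Check on "diagram": → "gramdia" → "gada" ✓)

aakfl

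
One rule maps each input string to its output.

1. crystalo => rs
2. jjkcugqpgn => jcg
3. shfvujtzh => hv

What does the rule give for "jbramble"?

ba

The rule is to keep every other character starting from the second (positions 2nd, 4th, 6th, ...), then delete the last 2 characters.
Starting from "jbramble": after the first operation, "babe"; after the second, "ba".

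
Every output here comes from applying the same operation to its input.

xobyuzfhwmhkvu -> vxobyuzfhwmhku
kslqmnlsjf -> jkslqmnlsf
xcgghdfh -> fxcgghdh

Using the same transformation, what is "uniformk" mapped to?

munifork

The transformation: move the last character to the front, then swap the first and last characters.
Starting from "uniformk": after the first operation, "kuniform"; after the second, "munifork".
(Check on "kslqmnlsjf": → "fkslqmnlsj" → "jkslqmnlsf" ✓)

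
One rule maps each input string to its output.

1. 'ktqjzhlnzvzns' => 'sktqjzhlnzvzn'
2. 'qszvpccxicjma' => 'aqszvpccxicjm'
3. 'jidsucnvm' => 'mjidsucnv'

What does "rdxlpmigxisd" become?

The pattern: move the last character to the front.
Applying that to "rdxlpmigxisd" gives "drdxlpmigxis".

drdxlpmigxis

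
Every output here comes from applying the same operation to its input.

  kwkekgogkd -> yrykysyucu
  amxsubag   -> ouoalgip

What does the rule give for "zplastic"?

wqndzogh

The rule is to shift every letter 12 places backward in the alphabet (wrapping around), then move the last 2 characters to the front (rotate right by 2).
Working it through for "zplastic": intermediate "ndzoghwq", final "wqndzogh".
(Check on "amxsubag": → "oalgipou" → "ouoalgip" ✓)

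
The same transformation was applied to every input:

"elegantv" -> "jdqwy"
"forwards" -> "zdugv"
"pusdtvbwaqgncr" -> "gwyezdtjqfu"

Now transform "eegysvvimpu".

bvyylpsx

What's happening: delete the first 3 characters, then shift every letter 3 places forward in the alphabet (wrapping around).
Working it through for "eegysvvimpu": intermediate "ysvvimpu", final "bvyylpsx".
(Check on "pusdtvbwaqgncr": → "dtvbwaqgncr" → "gwyezdtjqfu" ✓)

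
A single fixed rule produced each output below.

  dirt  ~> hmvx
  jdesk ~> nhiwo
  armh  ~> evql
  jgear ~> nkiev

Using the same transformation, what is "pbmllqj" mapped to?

What's happening: shift every letter 4 places forward in the alphabet (wrapping around).
Doing the same to "pbmllqj": "tfqppun".

tfqppun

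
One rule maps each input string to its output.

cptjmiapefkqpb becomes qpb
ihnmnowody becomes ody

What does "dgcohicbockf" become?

The pattern: keep only the last 3 characters.
For "dgcohicbockf" the result is "ckf".

ckf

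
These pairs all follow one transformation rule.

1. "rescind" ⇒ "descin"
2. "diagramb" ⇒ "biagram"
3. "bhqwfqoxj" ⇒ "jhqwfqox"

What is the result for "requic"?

cequi

The transformation: swap the first and last characters, then delete the last character.
"requic" → "cequir" → "cequi".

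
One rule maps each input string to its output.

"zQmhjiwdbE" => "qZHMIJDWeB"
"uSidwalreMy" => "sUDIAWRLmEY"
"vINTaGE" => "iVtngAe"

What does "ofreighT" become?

FOERGItH

Looking at the pairs, the operation is to flip the case of every letter, then swap each adjacent pair of characters (1↔2, 3↔4, ...).
Applying both steps to "ofreighT": "OFREIGHt", then "FOERGItH".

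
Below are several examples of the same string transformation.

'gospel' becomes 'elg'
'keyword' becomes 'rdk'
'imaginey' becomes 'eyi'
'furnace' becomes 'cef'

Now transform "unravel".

Looking at the pairs, the operation is to move the first character to the end, then keep only the last 3 characters.
"unravel" → "nravelu" → "elu".
(Check on "imaginey": → "magineyi" → "eyi" ✓)

elu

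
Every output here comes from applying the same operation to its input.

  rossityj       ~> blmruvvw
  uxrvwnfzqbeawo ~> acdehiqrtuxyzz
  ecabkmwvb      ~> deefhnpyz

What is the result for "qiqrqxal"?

Looking at the pairs, the operation is to shift every letter 3 places forward in the alphabet (wrapping around), then sort the characters into alphabetical order.
Starting from "qiqrqxal": after the first operation, "tltutado"; after the second, "adlotttu".
(Check on "rossityj": → "urvvlwbm" → "blmruvvw" ✓)

adlotttu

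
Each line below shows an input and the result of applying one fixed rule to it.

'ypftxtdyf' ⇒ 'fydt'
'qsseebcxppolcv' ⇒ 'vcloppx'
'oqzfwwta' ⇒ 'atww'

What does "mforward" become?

draw

What's happening: take characters alternately from the front and the back (1st, last, 2nd, 2nd-last, ...), then keep every other character starting from the second (positions 2nd, 4th, 6th, ...).
Working it through for "mforward": intermediate "mdfroarw", final "draw".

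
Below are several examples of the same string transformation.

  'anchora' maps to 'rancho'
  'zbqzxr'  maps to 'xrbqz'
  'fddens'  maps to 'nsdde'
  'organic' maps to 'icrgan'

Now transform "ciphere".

What's happening: delete the first character, then move the last 2 characters to the front (rotate right by 2).
"ciphere" → "reiphe".

reiphe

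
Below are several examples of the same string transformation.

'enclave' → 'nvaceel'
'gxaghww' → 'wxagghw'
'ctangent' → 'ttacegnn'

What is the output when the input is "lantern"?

rtaelnn

The transformation: sort the characters into alphabetical order, then move the last 2 characters to the front (rotate right by 2).
Applying that to "lantern" gives "rtaelnn".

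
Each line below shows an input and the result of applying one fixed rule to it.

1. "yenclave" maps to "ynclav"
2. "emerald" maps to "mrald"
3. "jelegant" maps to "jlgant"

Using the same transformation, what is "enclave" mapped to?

The rule is to remove every "e".
For "enclave" the result is "nclav".

nclav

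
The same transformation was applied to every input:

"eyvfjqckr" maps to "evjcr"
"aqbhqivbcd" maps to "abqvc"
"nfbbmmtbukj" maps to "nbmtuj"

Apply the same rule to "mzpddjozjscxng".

Looking at the pairs, the operation is to keep every other character starting from the first (positions 1st, 3rd, 5th, ...).
So "mzpddjozjscxng" becomes "mpdojcn".

mpdojcn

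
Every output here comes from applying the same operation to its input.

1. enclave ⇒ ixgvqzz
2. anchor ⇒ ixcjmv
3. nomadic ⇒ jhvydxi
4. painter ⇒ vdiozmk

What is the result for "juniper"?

pidkzme

The pattern: shift every letter 5 places backward in the alphabet (wrapping around), then move the first character to the end.
Working it through for "juniper": intermediate "epidkzm", final "pidkzme".
(Check on "nomadic": → "ijhvydx" → "jhvydxi" ✓)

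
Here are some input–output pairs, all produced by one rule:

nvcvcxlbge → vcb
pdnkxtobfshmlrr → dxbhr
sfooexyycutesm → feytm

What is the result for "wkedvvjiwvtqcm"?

Looking at the pairs, the operation is to keep one character in every 3, starting at position 2 (positions 2nd, 5th, 8th, ...).
Doing the same to "wkedvvjiwvtqcm": "kvitm".

kvitm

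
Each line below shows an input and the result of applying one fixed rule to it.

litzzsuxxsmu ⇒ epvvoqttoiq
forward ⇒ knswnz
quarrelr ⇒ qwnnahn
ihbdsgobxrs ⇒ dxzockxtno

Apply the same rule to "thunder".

dqjzan

What's happening: delete the first character, then shift every letter 4 places backward in the alphabet (wrapping around).
For "thunder" the result is "dqjzan".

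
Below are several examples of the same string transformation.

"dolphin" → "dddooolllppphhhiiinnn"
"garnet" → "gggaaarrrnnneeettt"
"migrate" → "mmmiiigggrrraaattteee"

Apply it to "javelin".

jjjaaavvveeellliiinnn

Looking at the pairs, the operation is to repeat every character 3 times.
For "javelin" the result is "jjjaaavvveeellliiinnn".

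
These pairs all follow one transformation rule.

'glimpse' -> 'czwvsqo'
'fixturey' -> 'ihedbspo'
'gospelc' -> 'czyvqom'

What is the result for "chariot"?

Each output is the input with this applied: sort the characters into reverse alphabetical order, then shift every letter 10 places forward in the alphabet (wrapping around).
Starting from "chariot": after the first operation, "troihca"; after the second, "dbysrmk".

dbysrmk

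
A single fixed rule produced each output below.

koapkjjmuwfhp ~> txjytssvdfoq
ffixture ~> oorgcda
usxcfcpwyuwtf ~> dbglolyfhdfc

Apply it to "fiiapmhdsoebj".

orrjyvqmbxnk

The pattern: shift every letter 9 places forward in the alphabet (wrapping around), then delete the last character.
"fiiapmhdsoebj" → "orrjyvqmbxnks" → "orrjyvqmbxnk".
(Check on "koapkjjmuwfhp": → "txjytssvdfoqy" → "txjytssvdfoq" ✓)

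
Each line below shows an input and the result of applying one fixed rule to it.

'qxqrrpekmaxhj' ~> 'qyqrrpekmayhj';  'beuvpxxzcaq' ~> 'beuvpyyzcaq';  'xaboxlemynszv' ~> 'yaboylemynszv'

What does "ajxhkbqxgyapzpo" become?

ajyhkbqygyapzpo

In each case the input is transformed by: replace every "x" with "y".
So "ajxhkbqxgyapzpo" becomes "ajyhkbqygyapzpo".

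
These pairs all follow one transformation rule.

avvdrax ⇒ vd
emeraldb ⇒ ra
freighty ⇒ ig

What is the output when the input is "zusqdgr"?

sq

In each case the input is transformed by: move the last 3 characters to the front (rotate right by 3), then keep only the last 2 characters.
"zusqdgr" → "dgrzusq" → "sq".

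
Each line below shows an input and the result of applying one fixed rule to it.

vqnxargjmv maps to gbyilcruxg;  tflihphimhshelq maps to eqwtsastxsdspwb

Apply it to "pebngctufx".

The pattern: shift every letter 11 places forward in the alphabet (wrapping around).
Doing the same to "pebngctufx": "apmyrnefqi".

apmyrnefqi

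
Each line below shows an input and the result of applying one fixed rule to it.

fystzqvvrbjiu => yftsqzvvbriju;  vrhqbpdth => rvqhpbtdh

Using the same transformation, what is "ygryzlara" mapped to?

The pattern: swap each adjacent pair of characters (1↔2, 3↔4, ...).
Applying that to "ygryzlara" gives "gyyrlzraa".

gyyrlzraa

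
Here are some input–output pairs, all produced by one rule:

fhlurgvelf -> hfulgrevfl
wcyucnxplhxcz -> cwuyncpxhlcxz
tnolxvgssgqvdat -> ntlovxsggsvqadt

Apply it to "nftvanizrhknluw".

fnvtnazihrnkulw

The rule is to swap each adjacent pair of characters (1↔2, 3↔4, ...).
So "nftvanizrhknluw" becomes "fnvtnazihrnkulw".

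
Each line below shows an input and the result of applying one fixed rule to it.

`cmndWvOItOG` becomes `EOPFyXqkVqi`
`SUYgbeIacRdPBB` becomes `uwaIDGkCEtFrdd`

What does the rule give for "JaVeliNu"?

In each case the input is transformed by: flip the case of every letter, then shift every letter 2 places forward in the alphabet (wrapping around).
"JaVeliNu" → "jAvELInU" → "lCxGNKpW".

lCxGNKpW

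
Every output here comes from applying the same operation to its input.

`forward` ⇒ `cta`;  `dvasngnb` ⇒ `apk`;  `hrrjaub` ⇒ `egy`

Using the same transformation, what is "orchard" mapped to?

lea

Each output is the input with this applied: keep one character in every 3, starting at position 1 (positions 1st, 4th, 7th, ...), then shift every letter 3 places backward in the alphabet (wrapping around).
On "orchard": the first step gives "ohd", and the second then gives "lea".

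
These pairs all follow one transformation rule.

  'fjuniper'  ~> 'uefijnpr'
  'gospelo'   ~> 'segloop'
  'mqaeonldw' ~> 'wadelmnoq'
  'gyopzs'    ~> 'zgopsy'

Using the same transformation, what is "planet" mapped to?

taelnp

Rule — sort the characters into alphabetical order, then move the last character to the front.
For "planet", step one produces "aelnpt"; step two turns that into "taelnp".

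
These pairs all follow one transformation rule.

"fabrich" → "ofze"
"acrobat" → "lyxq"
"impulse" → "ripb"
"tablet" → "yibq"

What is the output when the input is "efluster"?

pqbo

The transformation: shift every letter 3 places backward in the alphabet (wrapping around), then keep only the last 4 characters.
"efluster" → "bcirpqbo" → "pqbo".
(Check on "tablet": → "qxyibq" → "yibq" ✓)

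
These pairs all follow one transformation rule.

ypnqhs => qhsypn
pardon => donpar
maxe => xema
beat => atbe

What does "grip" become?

The rule is to swap the front and back halves of the string.
So "grip" becomes "ipgr".

ipgr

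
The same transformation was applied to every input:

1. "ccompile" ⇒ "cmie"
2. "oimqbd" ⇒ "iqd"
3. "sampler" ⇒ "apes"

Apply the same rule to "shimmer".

The rule is to move the first character to the end, then keep every other character starting from the first (positions 1st, 3rd, 5th, ...).
Applying both steps to "shimmer": "himmers", then "hmes".

hmes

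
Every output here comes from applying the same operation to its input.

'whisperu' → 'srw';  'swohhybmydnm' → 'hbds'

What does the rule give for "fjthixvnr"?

Looking at the pairs, the operation is to keep one character in every 3, starting at position 1 (positions 1st, 4th, 7th, ...), then move the first character to the end.
Working it through for "fjthixvnr": intermediate "fhv", final "hvf".

hvf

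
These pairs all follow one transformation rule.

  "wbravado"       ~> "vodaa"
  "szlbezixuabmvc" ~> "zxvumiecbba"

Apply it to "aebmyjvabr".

yvrmjba

In each case the input is transformed by: delete the first 3 characters, then sort the characters into reverse alphabetical order.
Working it through for "aebmyjvabr": intermediate "myjvabr", final "yvrmjba".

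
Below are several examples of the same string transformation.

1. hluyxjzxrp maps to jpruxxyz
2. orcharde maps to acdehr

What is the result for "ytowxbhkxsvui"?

bhikosuvwxx

Looking at the pairs, the operation is to delete the first 2 characters, then sort the characters into alphabetical order.
"ytowxbhkxsvui" → "owxbhkxsvui" → "bhikosuvwxx".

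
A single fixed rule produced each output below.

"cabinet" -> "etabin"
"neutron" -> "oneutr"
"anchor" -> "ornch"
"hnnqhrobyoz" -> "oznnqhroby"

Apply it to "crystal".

In each case the input is transformed by: delete the first character, then move the last 2 characters to the front (rotate right by 2).
Applying both steps to "crystal": "rystal", then "alryst".

alryst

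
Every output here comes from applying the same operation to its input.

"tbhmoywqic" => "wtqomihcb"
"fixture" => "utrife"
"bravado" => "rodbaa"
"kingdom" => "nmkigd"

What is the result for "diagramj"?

mjigdaa

Each output is the input with this applied: sort the characters into reverse alphabetical order, then delete the first character.
"diagramj" → "rmjigdaa" → "mjigdaa".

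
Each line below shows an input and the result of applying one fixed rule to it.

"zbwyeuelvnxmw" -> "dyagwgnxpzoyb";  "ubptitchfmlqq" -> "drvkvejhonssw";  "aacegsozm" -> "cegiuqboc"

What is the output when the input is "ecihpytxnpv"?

ekjravzprxg

The pattern: shift every letter 2 places forward in the alphabet (wrapping around), then move the first character to the end.
Working it through for "ecihpytxnpv": intermediate "gekjravzprx", final "ekjravzprxg".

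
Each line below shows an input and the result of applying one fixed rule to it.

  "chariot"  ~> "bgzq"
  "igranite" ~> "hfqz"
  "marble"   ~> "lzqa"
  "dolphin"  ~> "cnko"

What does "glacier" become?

Each output is the input with this applied: shift every letter 1 place backward in the alphabet (wrapping around), then keep only the first 4 characters.
On "glacier": the first step gives "fkzbhdq", and the second then gives "fkzb".

fkzb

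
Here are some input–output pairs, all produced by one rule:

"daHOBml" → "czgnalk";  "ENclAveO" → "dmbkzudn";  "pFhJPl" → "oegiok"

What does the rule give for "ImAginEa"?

hlzfhmdz

The transformation: shift every letter 1 place backward in the alphabet (wrapping around), then convert every letter to lowercase.
Working it through for "ImAginEa": intermediate "HlZfhmDz", final "hlzfhmdz".
(Check on "ENclAveO": → "DMbkZudN" → "dmbkzudn" ✓)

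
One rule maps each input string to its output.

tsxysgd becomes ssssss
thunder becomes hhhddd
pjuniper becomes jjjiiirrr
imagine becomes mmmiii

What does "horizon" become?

ooozzz

Rule — keep one character in every 3, starting at position 2 (positions 2nd, 5th, 8th, ...), then repeat every character 3 times.
For "horizon", step one produces "oz"; step two turns that into "ooozzz".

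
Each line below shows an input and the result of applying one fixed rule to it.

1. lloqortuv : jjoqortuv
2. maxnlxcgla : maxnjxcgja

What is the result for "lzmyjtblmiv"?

The pattern: replace every "l" with "j".
Doing the same to "lzmyjtblmiv": "jzmyjtbjmiv".

jzmyjtbjmiv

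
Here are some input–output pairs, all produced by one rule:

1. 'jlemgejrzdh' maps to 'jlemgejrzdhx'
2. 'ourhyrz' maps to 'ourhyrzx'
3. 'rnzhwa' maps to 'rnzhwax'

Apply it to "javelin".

javelinx

The rule is to append "x".
"javelin" → "javelinx".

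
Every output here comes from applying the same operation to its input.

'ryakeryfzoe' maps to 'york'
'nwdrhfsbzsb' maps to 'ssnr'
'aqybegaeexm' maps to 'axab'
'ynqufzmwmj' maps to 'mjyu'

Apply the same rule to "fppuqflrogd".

lgfu

The pattern: keep one character in every 3, starting at position 1 (positions 1st, 4th, 7th, ...), then move the first 2 characters to the end (rotate left by 2).
Applying both steps to "fppuqflrogd": "fulg", then "lgfu".
(Check on "ynqufzmwmj": → "yumj" → "mjyu" ✓)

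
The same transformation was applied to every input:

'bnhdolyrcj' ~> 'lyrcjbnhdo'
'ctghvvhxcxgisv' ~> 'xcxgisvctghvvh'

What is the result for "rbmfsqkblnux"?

kblnuxrbmfsq

In each case the input is transformed by: swap the front and back halves of the string.
For "rbmfsqkblnux" the result is "kblnuxrbmfsq".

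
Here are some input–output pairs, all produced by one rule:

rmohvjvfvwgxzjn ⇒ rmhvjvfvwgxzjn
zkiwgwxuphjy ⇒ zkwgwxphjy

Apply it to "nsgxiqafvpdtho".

The transformation: remove every vowel.
On "nsgxiqafvpdtho" that produces "nsgxqfvpdth".

nsgxqfvpdth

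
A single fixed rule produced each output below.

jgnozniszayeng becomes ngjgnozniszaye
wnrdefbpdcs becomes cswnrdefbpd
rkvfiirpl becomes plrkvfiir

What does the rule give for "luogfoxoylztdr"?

drluogfoxoylzt

The rule is to move the last 2 characters to the front (rotate right by 2).
Doing the same to "luogfoxoylztdr": "drluogfoxoylzt".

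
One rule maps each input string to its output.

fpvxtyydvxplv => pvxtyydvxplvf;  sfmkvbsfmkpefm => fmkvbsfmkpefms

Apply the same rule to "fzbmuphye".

zbmuphyef

What's happening: move the first character to the end.
On "fzbmuphye" that produces "zbmuphyef".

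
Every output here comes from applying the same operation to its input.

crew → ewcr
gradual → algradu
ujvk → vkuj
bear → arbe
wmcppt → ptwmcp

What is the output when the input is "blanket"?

The rule is to move the last 2 characters to the front (rotate right by 2).
So "blanket" becomes "etblank".

etblank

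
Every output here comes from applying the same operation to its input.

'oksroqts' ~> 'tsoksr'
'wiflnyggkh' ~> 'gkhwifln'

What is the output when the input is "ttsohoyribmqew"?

bmqewttsohoy

The pattern: swap the front and back halves of the string, then delete the first 2 characters.
Starting from "ttsohoyribmqew": after the first operation, "ribmqewttsohoy"; after the second, "bmqewttsohoy".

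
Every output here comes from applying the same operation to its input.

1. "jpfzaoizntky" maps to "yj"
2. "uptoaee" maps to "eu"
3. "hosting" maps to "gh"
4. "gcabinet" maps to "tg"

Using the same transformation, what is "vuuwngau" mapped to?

uv

What's happening: move the first character to the end, then keep only the last 2 characters.
"vuuwngau" → "uuwngauv" → "uv".
(Check on "jpfzaoizntky": → "pfzaoizntkyj" → "yj" ✓)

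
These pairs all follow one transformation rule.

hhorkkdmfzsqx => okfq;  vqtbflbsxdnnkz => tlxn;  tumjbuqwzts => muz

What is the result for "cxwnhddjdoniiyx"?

wddix

What's happening: keep one character in every 3, starting at position 3 (positions 3rd, 6th, 9th, ...).
On "cxwnhddjdoniiyx" that produces "wddix".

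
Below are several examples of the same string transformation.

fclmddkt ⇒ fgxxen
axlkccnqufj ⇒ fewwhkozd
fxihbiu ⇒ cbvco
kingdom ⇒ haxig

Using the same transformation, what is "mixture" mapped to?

rnoly

The pattern: delete the first 2 characters, then shift every letter 6 places backward in the alphabet (wrapping around).
Starting from "mixture": after the first operation, "xture"; after the second, "rnoly".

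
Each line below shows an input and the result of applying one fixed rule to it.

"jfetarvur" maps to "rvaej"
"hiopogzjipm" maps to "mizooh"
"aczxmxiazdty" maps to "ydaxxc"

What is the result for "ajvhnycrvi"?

What's happening: reverse the string, then keep every other character starting from the first (positions 1st, 3rd, 5th, ...).
Applying both steps to "ajvhnycrvi": "ivrcynhvja", then "iryhj".

iryhj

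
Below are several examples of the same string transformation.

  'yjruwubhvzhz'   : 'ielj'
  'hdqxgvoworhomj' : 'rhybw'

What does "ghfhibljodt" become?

The pattern: keep one character in every 3, starting at position 1 (positions 1st, 4th, 7th, ...), then shift every letter 10 places forward in the alphabet (wrapping around).
Starting from "ghfhibljodt": after the first operation, "ghld"; after the second, "qrvn".

qrvn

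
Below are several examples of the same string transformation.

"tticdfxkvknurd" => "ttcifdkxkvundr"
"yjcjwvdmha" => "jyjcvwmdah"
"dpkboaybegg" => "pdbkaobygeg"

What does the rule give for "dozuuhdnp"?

The transformation: swap each adjacent pair of characters (1↔2, 3↔4, ...).
On "dozuuhdnp" that produces "oduzhundp".

oduzhundp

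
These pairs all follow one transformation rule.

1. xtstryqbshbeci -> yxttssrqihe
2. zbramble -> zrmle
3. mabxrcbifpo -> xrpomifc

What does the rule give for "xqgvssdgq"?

xvssqq

In each case the input is transformed by: sort the characters into reverse alphabetical order, then delete the last 3 characters.
Working it through for "xqgvssdgq": intermediate "xvssqqggd", final "xvssqq".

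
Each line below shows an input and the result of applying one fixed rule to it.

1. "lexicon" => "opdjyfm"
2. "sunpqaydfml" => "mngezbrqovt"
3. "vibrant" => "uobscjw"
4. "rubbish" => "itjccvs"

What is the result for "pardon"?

What's happening: reverse the string, then shift every letter 1 place forward in the alphabet (wrapping around).
Working it through for "pardon": intermediate "nodrap", final "opesbq".

opesbq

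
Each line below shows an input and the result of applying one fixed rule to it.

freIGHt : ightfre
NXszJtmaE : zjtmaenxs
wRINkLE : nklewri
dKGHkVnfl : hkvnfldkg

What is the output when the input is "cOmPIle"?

pilecom

The rule is to move the first 3 characters to the end (rotate left by 3), then convert every letter to lowercase.
Working it through for "cOmPIle": intermediate "PIlecOm", final "pilecom".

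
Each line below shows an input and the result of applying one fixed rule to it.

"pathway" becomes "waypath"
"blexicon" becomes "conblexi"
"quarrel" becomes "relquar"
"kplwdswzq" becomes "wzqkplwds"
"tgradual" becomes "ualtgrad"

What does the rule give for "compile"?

In each case the input is transformed by: move the last 3 characters to the front (rotate right by 3).
For "compile" the result is "ilecomp".

ilecomp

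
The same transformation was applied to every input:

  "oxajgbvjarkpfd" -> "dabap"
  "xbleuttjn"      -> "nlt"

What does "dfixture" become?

What's happening: move the last 2 characters to the front (rotate right by 2), then keep one character in every 3, starting at position 2 (positions 2nd, 5th, 8th, ...).
Starting from "dfixture": after the first operation, "redfixtu"; after the second, "eiu".

eiu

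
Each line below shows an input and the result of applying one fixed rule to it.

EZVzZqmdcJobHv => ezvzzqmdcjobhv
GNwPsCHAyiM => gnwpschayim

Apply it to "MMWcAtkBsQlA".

The rule is to convert every letter to lowercase.
For "MMWcAtkBsQlA" the result is "mmwcatkbsqla".

mmwcatkbsqla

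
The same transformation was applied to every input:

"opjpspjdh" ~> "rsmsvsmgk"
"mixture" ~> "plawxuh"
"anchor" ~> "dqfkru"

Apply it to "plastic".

sodvwlf

In each case the input is transformed by: shift every letter 3 places forward in the alphabet (wrapping around).
For "plastic" the result is "sodvwlf".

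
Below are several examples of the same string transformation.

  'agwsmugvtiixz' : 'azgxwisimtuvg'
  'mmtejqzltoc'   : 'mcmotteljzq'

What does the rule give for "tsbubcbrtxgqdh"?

In each case the input is transformed by: take characters alternately from the front and the back (1st, last, 2nd, 2nd-last, ...).
On "tsbubcbrtxgqdh" that produces "thsdbqugbxctbr".

thsdbqugbxctbr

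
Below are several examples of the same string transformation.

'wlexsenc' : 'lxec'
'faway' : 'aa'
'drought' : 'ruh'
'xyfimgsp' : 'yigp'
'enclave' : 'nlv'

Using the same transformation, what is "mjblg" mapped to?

jl

In each case the input is transformed by: keep every other character starting from the second (positions 2nd, 4th, 6th, ...).
"mjblg" → "jl".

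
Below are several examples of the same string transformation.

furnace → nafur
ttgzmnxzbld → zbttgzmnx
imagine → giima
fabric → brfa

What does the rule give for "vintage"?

tavin

Looking at the pairs, the operation is to delete the last 2 characters, then move the last 2 characters to the front (rotate right by 2).
Applying both steps to "vintage": "vinta", then "tavin".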